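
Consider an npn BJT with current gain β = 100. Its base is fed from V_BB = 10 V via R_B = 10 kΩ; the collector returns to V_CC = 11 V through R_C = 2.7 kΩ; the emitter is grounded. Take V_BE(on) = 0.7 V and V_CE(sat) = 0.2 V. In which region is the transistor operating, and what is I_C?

saturation; I_C ≈ 4 mA

Assume active: I_B = (10 − 0.7)/10 = 0.93 mA, giving I_C = β·I_B = 93 mA.
But then V_CE = 11 − 93×2.7 = -240 V < V_CE(sat) = 0.2 V — impossible in the active region.
So the transistor is saturated. With V_CE = 0.2 V, I_C = (V_CC − 0.2)/R_C = 10.8/2.7 = 4 mA.
Check: β·I_B = 93 mA > I_C = 4 mA, confirming saturation.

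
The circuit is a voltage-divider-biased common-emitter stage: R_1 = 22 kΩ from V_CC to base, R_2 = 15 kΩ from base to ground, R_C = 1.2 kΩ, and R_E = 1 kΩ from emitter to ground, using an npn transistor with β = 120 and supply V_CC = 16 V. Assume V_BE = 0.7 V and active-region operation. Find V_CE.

Thevenize the base divider: V_Th = V_CC·R_2/(R_1+R_2) = 16×15/37 = 6.49 V, R_Th = R_1‖R_2 = 8.92 kΩ.
Base-emitter loop: V_Th = I_B·R_Th + V_BE + (β+1)I_B·R_E, so I_B = (6.49 − 0.7) / (8.92 + 121×1) = 0.0445 mA.
I_C = β·I_B = 120×0.0445 = 5.34 mA, and I_E = (β+1)I_B = 5.39 mA.
V_CE = V_CC − I_C·R_C − I_E·R_E = 16 − 5.34×1.2 − 5.39×1 = 4.2 V.
V_CE = 4.2 V > 0.2 V confirms active-region operation.

V_CE ≈ 4.2 V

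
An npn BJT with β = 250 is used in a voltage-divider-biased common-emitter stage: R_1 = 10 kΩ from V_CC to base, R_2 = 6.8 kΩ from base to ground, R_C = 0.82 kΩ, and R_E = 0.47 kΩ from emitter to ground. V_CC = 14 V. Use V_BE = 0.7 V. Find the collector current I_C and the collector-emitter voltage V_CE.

I_C ≈ 10 mA, V_CE ≈ 0.85 V

Thevenize the base divider: V_Th = V_CC·R_2/(R_1+R_2) = 14×6.8/16.8 = 5.67 V, R_Th = R_1‖R_2 = 4.05 kΩ.
Base-emitter loop: V_Th = I_B·R_Th + V_BE + (β+1)I_B·R_E, so I_B = (5.67 − 0.7) / (4.05 + 251×0.47) = 0.0407 mA.
I_C = β·I_B = 250×0.0407 = 10.2 mA, and I_E = (β+1)I_B = 10.2 mA.
V_CE = V_CC − I_C·R_C − I_E·R_E = 14 − 10.2×0.82 − 10.2×0.47 = 0.854 V.
V_CE = 0.854 V > 0.2 V confirms active-region operation.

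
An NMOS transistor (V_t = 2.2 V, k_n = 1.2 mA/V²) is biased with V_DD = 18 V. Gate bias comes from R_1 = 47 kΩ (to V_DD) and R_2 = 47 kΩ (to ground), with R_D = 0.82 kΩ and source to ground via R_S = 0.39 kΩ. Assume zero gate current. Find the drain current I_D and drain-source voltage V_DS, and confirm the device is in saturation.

V_G = V_DD·R_2/(R_1+R_2) = 18×47/94 = 9 V.
Assume saturation: I_D = (k_n/2)(V_GS − V_t)² with V_GS = V_G − I_D·R_S = 9 − 0.39·I_D.
Substituting gives 0.0913·I_D² − 4.18·I_D + 27.7 = 0, with roots I_D = 8.05 or 37.8 mA.
The root I_D = 37.8 mA gives V_GS = -5.74 V ≤ V_t, so take I_D = 8.05 mA.
Then V_GS = 5.86 V and V_DS = V_DD − I_D(R_D+R_S) = 18 − 8.05×1.21 = 8.26 V.
Saturation requires V_DS ≥ V_GS − V_t = 3.66 V; 8.26 ≥ 3.66 ✓.

I_D ≈ 8 mA, V_DS ≈ 8.3 V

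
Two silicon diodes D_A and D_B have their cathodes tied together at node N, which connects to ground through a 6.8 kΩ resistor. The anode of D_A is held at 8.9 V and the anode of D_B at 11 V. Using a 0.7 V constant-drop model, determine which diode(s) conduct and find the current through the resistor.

Assume both conduct. Then node N would need to be at both 8.9−0.7 = 8.2 V and 11−0.7 = 10.3 V, which is impossible.
Assume only D_B conducts: V_N = 11 − 0.7 = 10.3 V, so I_R = 10.3/6.8 = 1.51 mA.
Check D_A: its anode-to-cathode voltage is 8.9 − 10.3 = -1.4 V < 0.7 V, so it is off. The assumption is consistent.

Only D_B conducts; I_R ≈ 1.5 mA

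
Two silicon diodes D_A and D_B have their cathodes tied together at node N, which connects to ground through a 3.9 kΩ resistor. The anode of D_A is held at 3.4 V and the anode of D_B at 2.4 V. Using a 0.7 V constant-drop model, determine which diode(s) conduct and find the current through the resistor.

Assume both conduct. Then node N would need to be at both 3.4−0.7 = 2.7 V and 2.4−0.7 = 1.7 V, which is impossible.
Assume only D_A conducts: V_N = 3.4 − 0.7 = 2.7 V, so I_R = 2.7/3.9 = 0.692 mA.
Check D_B: its anode-to-cathode voltage is 2.4 − 2.7 = -0.3 V < 0.7 V, so it is off. The assumption is consistent.

Only D_A conducts; I_R ≈ 0.69 mA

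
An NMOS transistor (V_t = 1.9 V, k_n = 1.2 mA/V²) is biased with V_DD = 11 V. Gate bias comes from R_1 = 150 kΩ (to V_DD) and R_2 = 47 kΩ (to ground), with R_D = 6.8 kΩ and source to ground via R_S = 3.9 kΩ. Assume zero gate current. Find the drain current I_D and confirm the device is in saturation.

I_D ≈ 0.088 mA

V_G = V_DD·R_2/(R_1+R_2) = 11×47/197 = 2.62 V.
Assume saturation: I_D = (k_n/2)(V_GS − V_t)² with V_GS = V_G − I_D·R_S = 2.62 − 3.9·I_D.
Substituting gives 9.13·I_D² − 4.39·I_D + 0.315 = 0, with roots I_D = 0.0877 or 0.393 mA.
The root I_D = 0.393 mA gives V_GS = 1.09 V ≤ V_t, so take I_D = 0.0877 mA.
Then V_GS = 2.28 V and V_DS = V_DD − I_D(R_D+R_S) = 11 − 0.0877×10.7 = 10.1 V.
Saturation requires V_DS ≥ V_GS − V_t = 0.382 V; 10.1 ≥ 0.382 ✓.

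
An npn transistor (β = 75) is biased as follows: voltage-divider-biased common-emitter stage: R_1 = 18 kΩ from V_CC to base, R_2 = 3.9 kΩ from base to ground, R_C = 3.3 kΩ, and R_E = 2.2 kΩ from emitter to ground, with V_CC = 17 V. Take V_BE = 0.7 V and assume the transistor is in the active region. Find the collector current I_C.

Thevenize the base divider: V_Th = V_CC·R_2/(R_1+R_2) = 17×3.9/21.9 = 3.03 V, R_Th = R_1‖R_2 = 3.21 kΩ.
Base-emitter loop: V_Th = I_B·R_Th + V_BE + (β+1)I_B·R_E, so I_B = (3.03 − 0.7) / (3.21 + 76×2.2) = 0.0137 mA.
I_C = β·I_B = 75×0.0137 = 1.02 mA, and I_E = (β+1)I_B = 1.04 mA.
V_CE = V_CC − I_C·R_C − I_E·R_E = 17 − 1.02×3.3 − 1.04×2.2 = 11.3 V.
V_CE = 11.3 V > 0.2 V confirms active-region operation.

I_C ≈ 1 mA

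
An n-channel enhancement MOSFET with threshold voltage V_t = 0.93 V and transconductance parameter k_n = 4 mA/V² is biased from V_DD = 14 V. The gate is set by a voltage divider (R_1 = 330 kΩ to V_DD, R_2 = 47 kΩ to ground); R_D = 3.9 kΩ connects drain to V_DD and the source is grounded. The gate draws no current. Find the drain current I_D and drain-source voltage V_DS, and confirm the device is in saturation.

V_G = V_DD·R_2/(R_1+R_2) = 14×47/377 = 1.75 V. With the source grounded, V_GS = V_G = 1.75 V.
Assume saturation: I_D = (k_n/2)(V_GS − V_t)² = (4/2)×(1.75 − 0.93)² = 2×0.815² = 1.33 mA.
V_DS = V_DD − I_D·R_D = 14 − 1.33×3.9 = 8.81 V.
Saturation requires V_DS ≥ V_GS − V_t = 0.815 V; 8.81 ≥ 0.815 ✓.

I_D ≈ 1.3 mA, V_DS ≈ 8.8 V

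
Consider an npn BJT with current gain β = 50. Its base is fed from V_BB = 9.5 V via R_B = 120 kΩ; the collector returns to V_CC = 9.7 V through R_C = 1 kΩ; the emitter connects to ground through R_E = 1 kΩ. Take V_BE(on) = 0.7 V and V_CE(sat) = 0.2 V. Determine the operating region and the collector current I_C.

active; I_C ≈ 2.6 mA

Assume active. Base-emitter loop: I_B = (V_BB − V_BE)/(R_B + (β+1)R_E) = (9.5 − 0.7)/(120 + 51×1) = 0.0515 mA.
I_C = β·I_B = 50×0.0515 = 2.57 mA.
V_CE = V_CC − I_C·R_C − I_E·R_E = 9.7 − 2.57×1 − 2.62×1 = 4.5 V > V_CE(sat), so the active-region assumption holds.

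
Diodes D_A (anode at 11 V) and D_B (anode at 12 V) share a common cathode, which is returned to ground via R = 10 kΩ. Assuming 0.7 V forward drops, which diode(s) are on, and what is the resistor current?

Only D_B conducts; I_R ≈ 1.1 mA

Assume both conduct. Then node N would need to be at both 11−0.7 = 10.3 V and 12−0.7 = 11.3 V, which is impossible.
Assume only D_B conducts: V_N = 12 − 0.7 = 11.3 V, so I_R = 11.3/10 = 1.13 mA.
Check D_A: its anode-to-cathode voltage is 11 − 11.3 = -0.3 V < 0.7 V, so it is off. The assumption is consistent.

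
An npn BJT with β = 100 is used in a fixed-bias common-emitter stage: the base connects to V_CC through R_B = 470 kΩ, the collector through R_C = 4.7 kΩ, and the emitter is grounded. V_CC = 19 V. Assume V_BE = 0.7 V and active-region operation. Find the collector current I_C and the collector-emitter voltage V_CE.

I_C ≈ 3.9 mA, V_CE ≈ 0.7 V

Base loop: V_CC = I_B·R_B + V_BE, so I_B = (19 − 0.7)/470 kΩ = 0.0389 mA.
In the active region I_C = β·I_B = 100 × 0.0389 = 3.89 mA.
Collector loop: V_CE = V_CC − I_C·R_C = 19 − 3.89×4.7 = 0.7 V.
Since V_CE = 0.7 V > V_CE(sat) ≈ 0.2 V, the transistor is in the active region as assumed.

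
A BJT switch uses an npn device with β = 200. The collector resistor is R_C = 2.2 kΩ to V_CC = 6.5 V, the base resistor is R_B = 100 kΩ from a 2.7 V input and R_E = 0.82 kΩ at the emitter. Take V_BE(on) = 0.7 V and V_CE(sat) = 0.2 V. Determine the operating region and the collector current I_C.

active; I_C ≈ 1.5 mA

Assume active. Base-emitter loop: I_B = (V_BB − V_BE)/(R_B + (β+1)R_E) = (2.7 − 0.7)/(100 + 201×0.82) = 0.00755 mA.
I_C = β·I_B = 200×0.00755 = 1.51 mA.
V_CE = V_CC − I_C·R_C − I_E·R_E = 6.5 − 1.51×2.2 − 1.52×0.82 = 1.93 V > V_CE(sat), so the active-region assumption holds.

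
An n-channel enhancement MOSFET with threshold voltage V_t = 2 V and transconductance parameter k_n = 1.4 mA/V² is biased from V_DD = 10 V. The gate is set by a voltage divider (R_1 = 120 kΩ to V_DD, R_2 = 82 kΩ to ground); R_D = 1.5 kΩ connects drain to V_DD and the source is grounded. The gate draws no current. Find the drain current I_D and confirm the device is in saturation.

I_D ≈ 3 mA

V_G = V_DD·R_2/(R_1+R_2) = 10×82/202 = 4.06 V. With the source grounded, V_GS = V_G = 4.06 V.
Assume saturation: I_D = (k_n/2)(V_GS − V_t)² = (1.4/2)×(4.06 − 2)² = 0.7×2.06² = 2.97 mA.
V_DS = V_DD − I_D·R_D = 10 − 2.97×1.5 = 5.55 V.
Saturation requires V_DS ≥ V_GS − V_t = 2.06 V; 5.55 ≥ 2.06 ✓.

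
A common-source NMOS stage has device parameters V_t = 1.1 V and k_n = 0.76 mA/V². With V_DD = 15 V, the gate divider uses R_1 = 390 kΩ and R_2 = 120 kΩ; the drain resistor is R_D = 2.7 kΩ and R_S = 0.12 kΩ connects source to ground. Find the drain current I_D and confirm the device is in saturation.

I_D ≈ 1.9 mA

V_G = V_DD·R_2/(R_1+R_2) = 15×120/510 = 3.53 V.
Assume saturation: I_D = (k_n/2)(V_GS − V_t)² with V_GS = V_G − I_D·R_S = 3.53 − 0.12·I_D.
Substituting gives 0.00547·I_D² − 1.22·I_D + 2.24 = 0, with roots I_D = 1.85 or 221 mA.
The root I_D = 221 mA gives V_GS = -23 V ≤ V_t, so take I_D = 1.85 mA.
Then V_GS = 3.31 V and V_DS = V_DD − I_D(R_D+R_S) = 15 − 1.85×2.82 = 9.78 V.
Saturation requires V_DS ≥ V_GS − V_t = 2.21 V; 9.78 ≥ 2.21 ✓.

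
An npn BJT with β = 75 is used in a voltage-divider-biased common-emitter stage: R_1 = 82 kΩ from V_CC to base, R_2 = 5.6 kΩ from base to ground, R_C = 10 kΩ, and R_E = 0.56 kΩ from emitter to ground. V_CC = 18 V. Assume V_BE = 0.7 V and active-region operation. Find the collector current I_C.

I_C ≈ 0.71 mA

Thevenize the base divider: V_Th = V_CC·R_2/(R_1+R_2) = 18×5.6/87.6 = 1.15 V, R_Th = R_1‖R_2 = 5.24 kΩ.
Base-emitter loop: V_Th = I_B·R_Th + V_BE + (β+1)I_B·R_E, so I_B = (1.15 − 0.7) / (5.24 + 76×0.56) = 0.00943 mA.
I_C = β·I_B = 75×0.00943 = 0.707 mA, and I_E = (β+1)I_B = 0.717 mA.
V_CE = V_CC − I_C·R_C − I_E·R_E = 18 − 0.707×10 − 0.717×0.56 = 10.5 V.
V_CE = 10.5 V > 0.2 V confirms active-region operation.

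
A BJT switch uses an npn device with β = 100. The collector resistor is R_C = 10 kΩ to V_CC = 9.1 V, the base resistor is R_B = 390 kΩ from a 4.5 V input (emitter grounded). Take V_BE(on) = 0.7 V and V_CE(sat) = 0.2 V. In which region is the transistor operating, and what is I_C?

Assume active: I_B = (4.5 − 0.7)/390 = 0.00974 mA, giving I_C = β·I_B = 0.974 mA.
But then V_CE = 9.1 − 0.974×10 = -0.644 V < V_CE(sat) = 0.2 V — impossible in the active region.
So the transistor is saturated. With V_CE = 0.2 V, I_C = (V_CC − 0.2)/R_C = 8.9/10 = 0.89 mA.
Check: β·I_B = 0.974 mA > I_C = 0.89 mA, confirming saturation.

saturation; I_C ≈ 0.89 mA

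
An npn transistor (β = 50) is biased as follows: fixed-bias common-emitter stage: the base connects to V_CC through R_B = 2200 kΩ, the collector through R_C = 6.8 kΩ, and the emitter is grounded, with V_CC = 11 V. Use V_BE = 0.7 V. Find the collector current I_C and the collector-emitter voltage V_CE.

Base loop: V_CC = I_B·R_B + V_BE, so I_B = (11 − 0.7)/2200 kΩ = 0.00468 mA.
In the active region I_C = β·I_B = 50 × 0.00468 = 0.234 mA.
Collector loop: V_CE = V_CC − I_C·R_C = 11 − 0.234×6.8 = 9.41 V.
Since V_CE = 9.41 V > V_CE(sat) ≈ 0.2 V, the transistor is in the active region as assumed.

I_C ≈ 0.23 mA, V_CE ≈ 9.4 V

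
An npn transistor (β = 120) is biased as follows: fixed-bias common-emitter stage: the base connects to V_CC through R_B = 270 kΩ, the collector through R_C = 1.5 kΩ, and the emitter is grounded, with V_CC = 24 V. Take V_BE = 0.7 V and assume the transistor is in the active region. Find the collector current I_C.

I_C ≈ 10 mA

Base loop: V_CC = I_B·R_B + V_BE, so I_B = (24 − 0.7)/270 kΩ = 0.0863 mA.
In the active region I_C = β·I_B = 120 × 0.0863 = 10.4 mA.
Collector loop: V_CE = V_CC − I_C·R_C = 24 − 10.4×1.5 = 8.47 V.
Since V_CE = 8.47 V > V_CE(sat) ≈ 0.2 V, the transistor is in the active region as assumed.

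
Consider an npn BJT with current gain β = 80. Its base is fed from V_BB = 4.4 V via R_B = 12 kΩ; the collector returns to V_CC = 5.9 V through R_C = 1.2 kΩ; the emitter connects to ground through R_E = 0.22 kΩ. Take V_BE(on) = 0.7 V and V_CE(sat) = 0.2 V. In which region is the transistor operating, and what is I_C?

Assume active: I_B = (4.4 − 0.7)/(12 + 81×0.22) = 0.124 mA, I_C = β·I_B = 9.93 mA.
Then V_CE = 5.9 − 9.93×1.2 − 10.1×0.22 = -8.22 V < 0.2 V — the active assumption fails.
Re-solve with V_CE = 0.2 V. KCL at the emitter: V_E/R_E = (V_BB−0.7−V_E)/R_B + (V_CC−0.2−V_E)/R_C, giving V_E = 0.926 V.
I_C = (V_CC − 0.2 − V_E)/R_C = (5.7 − 0.926)/1.2 = 3.98 mA.
Check: I_B = (3.7 − 0.926)/12 = 0.231 mA, and β·I_B = 18.5 mA > I_C, confirming saturation.

saturation; I_C ≈ 4 mA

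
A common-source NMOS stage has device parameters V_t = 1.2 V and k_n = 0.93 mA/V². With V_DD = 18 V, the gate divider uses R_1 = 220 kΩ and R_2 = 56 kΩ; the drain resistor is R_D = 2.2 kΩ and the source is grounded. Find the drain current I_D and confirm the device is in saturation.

V_G = V_DD·R_2/(R_1+R_2) = 18×56/276 = 3.65 V. With the source grounded, V_GS = V_G = 3.65 V.
Assume saturation: I_D = (k_n/2)(V_GS − V_t)² = (0.93/2)×(3.65 − 1.2)² = 0.465×2.45² = 2.8 mA.
V_DS = V_DD − I_D·R_D = 18 − 2.8×2.2 = 11.8 V.
Saturation requires V_DS ≥ V_GS − V_t = 2.45 V; 11.8 ≥ 2.45 ✓.

I_D ≈ 2.8 mA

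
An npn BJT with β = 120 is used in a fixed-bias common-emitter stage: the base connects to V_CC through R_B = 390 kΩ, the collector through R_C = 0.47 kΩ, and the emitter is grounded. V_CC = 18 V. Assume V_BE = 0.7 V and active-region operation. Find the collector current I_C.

I_C ≈ 5.3 mA

Base loop: V_CC = I_B·R_B + V_BE, so I_B = (18 − 0.7)/390 kΩ = 0.0444 mA.
In the active region I_C = β·I_B = 120 × 0.0444 = 5.32 mA.
Collector loop: V_CE = V_CC − I_C·R_C = 18 − 5.32×0.47 = 15.5 V.
Since V_CE = 15.5 V > V_CE(sat) ≈ 0.2 V, the transistor is in the active region as assumed.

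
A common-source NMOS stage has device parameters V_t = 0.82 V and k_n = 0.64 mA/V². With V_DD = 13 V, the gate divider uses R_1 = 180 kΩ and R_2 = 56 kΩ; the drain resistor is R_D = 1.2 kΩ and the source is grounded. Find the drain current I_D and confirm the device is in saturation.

V_G = V_DD·R_2/(R_1+R_2) = 13×56/236 = 3.08 V. With the source grounded, V_GS = V_G = 3.08 V.
Assume saturation: I_D = (k_n/2)(V_GS − V_t)² = (0.64/2)×(3.08 − 0.82)² = 0.32×2.26² = 1.64 mA.
V_DS = V_DD − I_D·R_D = 13 − 1.64×1.2 = 11 V.
Saturation requires V_DS ≥ V_GS − V_t = 2.26 V; 11 ≥ 2.26 ✓.

I_D ≈ 1.6 mA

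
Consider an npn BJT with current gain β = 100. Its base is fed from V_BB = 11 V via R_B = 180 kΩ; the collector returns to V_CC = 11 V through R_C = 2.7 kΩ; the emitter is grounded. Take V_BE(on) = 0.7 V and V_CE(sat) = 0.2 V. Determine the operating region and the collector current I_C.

Assume active: I_B = (11 − 0.7)/180 = 0.0572 mA, giving I_C = β·I_B = 5.72 mA.
But then V_CE = 11 − 5.72×2.7 = -4.45 V < V_CE(sat) = 0.2 V — impossible in the active region.
So the transistor is saturated. With V_CE = 0.2 V, I_C = (V_CC − 0.2)/R_C = 10.8/2.7 = 4 mA.
Check: β·I_B = 5.72 mA > I_C = 4 mA, confirming saturation.

saturation; I_C ≈ 4 mA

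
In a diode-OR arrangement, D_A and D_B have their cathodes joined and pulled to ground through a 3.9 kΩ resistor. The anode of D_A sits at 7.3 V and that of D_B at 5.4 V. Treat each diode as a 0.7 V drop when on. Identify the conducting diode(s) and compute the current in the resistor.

Assume both conduct. Then node N would need to be at both 7.3−0.7 = 6.6 V and 5.4−0.7 = 4.7 V, which is impossible.
Assume only D_A conducts: V_N = 7.3 − 0.7 = 6.6 V, so I_R = 6.6/3.9 = 1.69 mA.
Check D_B: its anode-to-cathode voltage is 5.4 − 6.6 = -1.2 V < 0.7 V, so it is off. The assumption is consistent.

Only D_A conducts; I_R ≈ 1.7 mA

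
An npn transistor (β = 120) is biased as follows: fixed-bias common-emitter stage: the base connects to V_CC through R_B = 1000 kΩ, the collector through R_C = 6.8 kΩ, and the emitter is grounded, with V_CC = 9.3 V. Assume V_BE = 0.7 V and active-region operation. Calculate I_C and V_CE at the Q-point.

Base loop: V_CC = I_B·R_B + V_BE, so I_B = (9.3 − 0.7)/1000 kΩ = 0.0086 mA.
In the active region I_C = β·I_B = 120 × 0.0086 = 1.03 mA.
Collector loop: V_CE = V_CC − I_C·R_C = 9.3 − 1.03×6.8 = 2.28 V.
Since V_CE = 2.28 V > V_CE(sat) ≈ 0.2 V, the transistor is in the active region as assumed.

I_C ≈ 1 mA, V_CE ≈ 2.3 V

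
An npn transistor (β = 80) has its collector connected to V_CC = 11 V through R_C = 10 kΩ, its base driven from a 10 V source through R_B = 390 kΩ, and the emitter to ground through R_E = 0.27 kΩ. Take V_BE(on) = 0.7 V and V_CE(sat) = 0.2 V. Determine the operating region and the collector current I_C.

saturation; I_C ≈ 1.1 mA

Assume active: I_B = (10 − 0.7)/(390 + 81×0.27) = 0.0226 mA, I_C = β·I_B = 1.81 mA.
Then V_CE = 11 − 1.81×10 − 1.83×0.27 = -7.56 V < 0.2 V — the active assumption fails.
Re-solve with V_CE = 0.2 V. KCL at the emitter: V_E/R_E = (V_BB−0.7−V_E)/R_B + (V_CC−0.2−V_E)/R_C, giving V_E = 0.29 V.
I_C = (V_CC − 0.2 − V_E)/R_C = (10.8 − 0.29)/10 = 1.05 mA.
Check: I_B = (9.3 − 0.29)/390 = 0.0231 mA, and β·I_B = 1.85 mA > I_C, confirming saturation.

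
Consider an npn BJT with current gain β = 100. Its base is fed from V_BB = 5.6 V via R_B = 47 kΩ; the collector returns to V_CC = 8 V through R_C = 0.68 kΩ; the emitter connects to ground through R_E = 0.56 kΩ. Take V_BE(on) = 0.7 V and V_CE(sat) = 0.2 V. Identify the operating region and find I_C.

Assume active. Base-emitter loop: I_B = (V_BB − V_BE)/(R_B + (β+1)R_E) = (5.6 − 0.7)/(47 + 101×0.56) = 0.0473 mA.
I_C = β·I_B = 100×0.0473 = 4.73 mA.
V_CE = V_CC − I_C·R_C − I_E·R_E = 8 − 4.73×0.68 − 4.78×0.56 = 2.11 V > V_CE(sat), so the active-region assumption holds.

active; I_C ≈ 4.7 mA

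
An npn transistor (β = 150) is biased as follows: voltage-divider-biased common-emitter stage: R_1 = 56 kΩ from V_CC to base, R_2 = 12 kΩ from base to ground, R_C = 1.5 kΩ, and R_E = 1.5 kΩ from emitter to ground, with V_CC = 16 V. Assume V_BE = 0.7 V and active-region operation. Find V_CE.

V_CE ≈ 12 V

Thevenize the base divider: V_Th = V_CC·R_2/(R_1+R_2) = 16×12/68 = 2.82 V, R_Th = R_1‖R_2 = 9.88 kΩ.
Base-emitter loop: V_Th = I_B·R_Th + V_BE + (β+1)I_B·R_E, so I_B = (2.82 − 0.7) / (9.88 + 151×1.5) = 0.00898 mA.
I_C = β·I_B = 150×0.00898 = 1.35 mA, and I_E = (β+1)I_B = 1.36 mA.
V_CE = V_CC − I_C·R_C − I_E·R_E = 16 − 1.35×1.5 − 1.36×1.5 = 11.9 V.
V_CE = 11.9 V > 0.2 V confirms active-region operation.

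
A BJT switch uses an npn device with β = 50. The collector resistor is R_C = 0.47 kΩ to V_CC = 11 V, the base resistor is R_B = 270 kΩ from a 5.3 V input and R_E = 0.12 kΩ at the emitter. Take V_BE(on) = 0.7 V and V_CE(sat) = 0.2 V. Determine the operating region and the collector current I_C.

active; I_C ≈ 0.83 mA

Assume active. Base-emitter loop: I_B = (V_BB − V_BE)/(R_B + (β+1)R_E) = (5.3 − 0.7)/(270 + 51×0.12) = 0.0167 mA.
I_C = β·I_B = 50×0.0167 = 0.833 mA.
V_CE = V_CC − I_C·R_C − I_E·R_E = 11 − 0.833×0.47 − 0.85×0.12 = 10.5 V > V_CE(sat), so the active-region assumption holds.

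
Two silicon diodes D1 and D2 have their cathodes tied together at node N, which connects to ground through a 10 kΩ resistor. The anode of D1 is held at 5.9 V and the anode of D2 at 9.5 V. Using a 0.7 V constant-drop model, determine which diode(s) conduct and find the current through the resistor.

Assume both conduct. Then node N would need to be at both 5.9−0.7 = 5.2 V and 9.5−0.7 = 8.8 V, which is impossible.
Assume only D2 conducts: V_N = 9.5 − 0.7 = 8.8 V, so I_R = 8.8/10 = 0.88 mA.
Check D1: its anode-to-cathode voltage is 5.9 − 8.8 = -2.9 V < 0.7 V, so it is off. The assumption is consistent.

Only D2 conducts; I_R ≈ 0.88 mA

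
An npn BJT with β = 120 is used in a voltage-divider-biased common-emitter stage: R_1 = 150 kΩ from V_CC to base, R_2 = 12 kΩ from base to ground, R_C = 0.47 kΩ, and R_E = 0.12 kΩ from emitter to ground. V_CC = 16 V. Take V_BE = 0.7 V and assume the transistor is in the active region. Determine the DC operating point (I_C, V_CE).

Thevenize the base divider: V_Th = V_CC·R_2/(R_1+R_2) = 16×12/162 = 1.19 V, R_Th = R_1‖R_2 = 11.1 kΩ.
Base-emitter loop: V_Th = I_B·R_Th + V_BE + (β+1)I_B·R_E, so I_B = (1.19 − 0.7) / (11.1 + 121×0.12) = 0.0189 mA.
I_C = β·I_B = 120×0.0189 = 2.27 mA, and I_E = (β+1)I_B = 2.29 mA.
V_CE = V_CC − I_C·R_C − I_E·R_E = 16 − 2.27×0.47 − 2.29×0.12 = 14.7 V.
V_CE = 14.7 V > 0.2 V confirms active-region operation.

I_C ≈ 2.3 mA, V_CE ≈ 15 V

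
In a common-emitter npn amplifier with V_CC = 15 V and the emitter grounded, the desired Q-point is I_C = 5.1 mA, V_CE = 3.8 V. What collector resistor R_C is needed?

R_C ≈ 2.2 kΩ

Collector loop: V_CC = I_C·R_C + V_CE.
R_C = (V_CC − V_CE)/I_C = (15 − 3.8)/5.1 = 2.2 kΩ.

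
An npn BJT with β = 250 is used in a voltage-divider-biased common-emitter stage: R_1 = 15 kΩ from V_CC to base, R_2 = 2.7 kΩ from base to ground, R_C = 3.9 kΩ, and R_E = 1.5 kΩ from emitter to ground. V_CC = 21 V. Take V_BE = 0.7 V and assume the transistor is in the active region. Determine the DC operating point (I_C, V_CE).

Thevenize the base divider: V_Th = V_CC·R_2/(R_1+R_2) = 21×2.7/17.7 = 3.2 V, R_Th = R_1‖R_2 = 2.29 kΩ.
Base-emitter loop: V_Th = I_B·R_Th + V_BE + (β+1)I_B·R_E, so I_B = (3.2 − 0.7) / (2.29 + 251×1.5) = 0.00661 mA.
I_C = β·I_B = 250×0.00661 = 1.65 mA, and I_E = (β+1)I_B = 1.66 mA.
V_CE = V_CC − I_C·R_C − I_E·R_E = 21 − 1.65×3.9 − 1.66×1.5 = 12.1 V.
V_CE = 12.1 V > 0.2 V confirms active-region operation.

I_C ≈ 1.7 mA, V_CE ≈ 12 V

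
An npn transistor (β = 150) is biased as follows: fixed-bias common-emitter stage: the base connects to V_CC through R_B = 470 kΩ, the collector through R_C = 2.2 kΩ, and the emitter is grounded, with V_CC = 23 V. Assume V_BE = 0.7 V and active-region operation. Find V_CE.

V_CE ≈ 7.3 V

Base loop: V_CC = I_B·R_B + V_BE, so I_B = (23 − 0.7)/470 kΩ = 0.0474 mA.
In the active region I_C = β·I_B = 150 × 0.0474 = 7.12 mA.
Collector loop: V_CE = V_CC − I_C·R_C = 23 − 7.12×2.2 = 7.34 V.
Since V_CE = 7.34 V > V_CE(sat) ≈ 0.2 V, the transistor is in the active region as assumed.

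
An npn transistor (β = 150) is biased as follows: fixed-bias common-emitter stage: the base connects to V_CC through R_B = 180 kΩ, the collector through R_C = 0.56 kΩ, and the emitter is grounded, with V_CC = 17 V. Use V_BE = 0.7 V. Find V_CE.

Base loop: V_CC = I_B·R_B + V_BE, so I_B = (17 − 0.7)/180 kΩ = 0.0906 mA.
In the active region I_C = β·I_B = 150 × 0.0906 = 13.6 mA.
Collector loop: V_CE = V_CC − I_C·R_C = 17 − 13.6×0.56 = 9.39 V.
Since V_CE = 9.39 V > V_CE(sat) ≈ 0.2 V, the transistor is in the active region as assumed.

V_CE ≈ 9.4 V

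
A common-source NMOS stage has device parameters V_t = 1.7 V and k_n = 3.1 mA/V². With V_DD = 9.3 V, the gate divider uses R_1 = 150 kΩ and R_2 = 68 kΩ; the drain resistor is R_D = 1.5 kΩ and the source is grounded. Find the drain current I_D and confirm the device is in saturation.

V_G = V_DD·R_2/(R_1+R_2) = 9.3×68/218 = 2.9 V. With the source grounded, V_GS = V_G = 2.9 V.
Assume saturation: I_D = (k_n/2)(V_GS − V_t)² = (3.1/2)×(2.9 − 1.7)² = 1.55×1.2² = 2.24 mA.
V_DS = V_DD − I_D·R_D = 9.3 − 2.24×1.5 = 5.95 V.
Saturation requires V_DS ≥ V_GS − V_t = 1.2 V; 5.95 ≥ 1.2 ✓.

I_D ≈ 2.2 mA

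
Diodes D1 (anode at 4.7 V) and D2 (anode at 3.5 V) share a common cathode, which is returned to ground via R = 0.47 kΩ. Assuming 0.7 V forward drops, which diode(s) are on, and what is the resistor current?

Assume both conduct. Then node N would need to be at both 4.7−0.7 = 4 V and 3.5−0.7 = 2.8 V, which is impossible.
Assume only D1 conducts: V_N = 4.7 − 0.7 = 4 V, so I_R = 4/0.47 = 8.51 mA.
Check D2: its anode-to-cathode voltage is 3.5 − 4 = -0.5 V < 0.7 V, so it is off. The assumption is consistent.

Only D1 conducts; I_R ≈ 8.5 mA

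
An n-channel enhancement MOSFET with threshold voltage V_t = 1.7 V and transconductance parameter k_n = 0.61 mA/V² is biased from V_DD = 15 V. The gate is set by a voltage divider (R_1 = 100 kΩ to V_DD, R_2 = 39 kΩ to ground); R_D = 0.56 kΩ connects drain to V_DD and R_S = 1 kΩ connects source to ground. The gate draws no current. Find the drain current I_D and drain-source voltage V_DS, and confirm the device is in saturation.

I_D ≈ 0.84 mA, V_DS ≈ 14 V

V_G = V_DD·R_2/(R_1+R_2) = 15×39/139 = 4.21 V.
Assume saturation: I_D = (k_n/2)(V_GS − V_t)² with V_GS = V_G − I_D·R_S = 4.21 − 1·I_D.
Substituting gives 0.305·I_D² − 2.53·I_D + 1.92 = 0, with roots I_D = 0.845 or 7.45 mA.
The root I_D = 7.45 mA gives V_GS = -3.24 V ≤ V_t, so take I_D = 0.845 mA.
Then V_GS = 3.36 V and V_DS = V_DD − I_D(R_D+R_S) = 15 − 0.845×1.56 = 13.7 V.
Saturation requires V_DS ≥ V_GS − V_t = 1.66 V; 13.7 ≥ 1.66 ✓.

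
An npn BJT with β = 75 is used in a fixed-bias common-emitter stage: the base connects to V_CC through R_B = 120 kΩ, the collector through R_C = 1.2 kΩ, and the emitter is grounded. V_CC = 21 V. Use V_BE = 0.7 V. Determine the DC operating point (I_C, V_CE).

I_C ≈ 13 mA, V_CE ≈ 5.8 V

Base loop: V_CC = I_B·R_B + V_BE, so I_B = (21 − 0.7)/120 kΩ = 0.169 mA.
In the active region I_C = β·I_B = 75 × 0.169 = 12.7 mA.
Collector loop: V_CE = V_CC − I_C·R_C = 21 − 12.7×1.2 = 5.78 V.
Since V_CE = 5.78 V > V_CE(sat) ≈ 0.2 V, the transistor is in the active region as assumed.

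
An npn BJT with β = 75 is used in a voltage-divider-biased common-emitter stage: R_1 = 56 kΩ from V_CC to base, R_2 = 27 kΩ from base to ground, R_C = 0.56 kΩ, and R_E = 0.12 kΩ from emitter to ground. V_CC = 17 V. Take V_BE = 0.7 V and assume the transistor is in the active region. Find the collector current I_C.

Thevenize the base divider: V_Th = V_CC·R_2/(R_1+R_2) = 17×27/83 = 5.53 V, R_Th = R_1‖R_2 = 18.2 kΩ.
Base-emitter loop: V_Th = I_B·R_Th + V_BE + (β+1)I_B·R_E, so I_B = (5.53 − 0.7) / (18.2 + 76×0.12) = 0.177 mA.
I_C = β·I_B = 75×0.177 = 13.3 mA, and I_E = (β+1)I_B = 13.4 mA.
V_CE = V_CC − I_C·R_C − I_E·R_E = 17 − 13.3×0.56 − 13.4×0.12 = 7.97 V.
V_CE = 7.97 V > 0.2 V confirms active-region operation.

I_C ≈ 13 mA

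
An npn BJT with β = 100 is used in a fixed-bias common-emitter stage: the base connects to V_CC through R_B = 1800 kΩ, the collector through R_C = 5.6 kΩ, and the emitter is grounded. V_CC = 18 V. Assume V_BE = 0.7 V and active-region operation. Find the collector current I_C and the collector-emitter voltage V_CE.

Base loop: V_CC = I_B·R_B + V_BE, so I_B = (18 − 0.7)/1800 kΩ = 0.00961 mA.
In the active region I_C = β·I_B = 100 × 0.00961 = 0.961 mA.
Collector loop: V_CE = V_CC − I_C·R_C = 18 − 0.961×5.6 = 12.6 V.
Since V_CE = 12.6 V > V_CE(sat) ≈ 0.2 V, the transistor is in the active region as assumed.

I_C ≈ 0.96 mA, V_CE ≈ 13 V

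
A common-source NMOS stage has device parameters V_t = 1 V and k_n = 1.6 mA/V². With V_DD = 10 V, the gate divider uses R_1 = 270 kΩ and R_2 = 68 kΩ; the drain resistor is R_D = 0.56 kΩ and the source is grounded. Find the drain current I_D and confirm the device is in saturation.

I_D ≈ 0.82 mA

V_G = V_DD·R_2/(R_1+R_2) = 10×68/338 = 2.01 V. With the source grounded, V_GS = V_G = 2.01 V.
Assume saturation: I_D = (k_n/2)(V_GS − V_t)² = (1.6/2)×(2.01 − 1)² = 0.8×1.01² = 0.819 mA.
V_DS = V_DD − I_D·R_D = 10 − 0.819×0.56 = 9.54 V.
Saturation requires V_DS ≥ V_GS − V_t = 1.01 V; 9.54 ≥ 1.01 ✓.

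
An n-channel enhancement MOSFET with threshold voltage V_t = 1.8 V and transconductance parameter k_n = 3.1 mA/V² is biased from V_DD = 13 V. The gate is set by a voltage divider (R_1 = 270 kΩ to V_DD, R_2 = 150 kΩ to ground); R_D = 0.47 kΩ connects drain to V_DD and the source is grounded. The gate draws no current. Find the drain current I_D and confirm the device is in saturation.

V_G = V_DD·R_2/(R_1+R_2) = 13×150/420 = 4.64 V. With the source grounded, V_GS = V_G = 4.64 V.
Assume saturation: I_D = (k_n/2)(V_GS − V_t)² = (3.1/2)×(4.64 − 1.8)² = 1.55×2.84² = 12.5 mA.
V_DS = V_DD − I_D·R_D = 13 − 12.5×0.47 = 7.11 V.
Saturation requires V_DS ≥ V_GS − V_t = 2.84 V; 7.11 ≥ 2.84 ✓.

I_D ≈ 13 mA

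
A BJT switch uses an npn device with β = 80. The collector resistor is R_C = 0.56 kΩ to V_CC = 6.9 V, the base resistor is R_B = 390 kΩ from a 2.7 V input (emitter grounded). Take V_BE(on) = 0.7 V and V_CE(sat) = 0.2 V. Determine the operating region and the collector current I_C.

Assume active. Base-emitter loop: I_B = (V_BB − V_BE)/R_B = (2.7 − 0.7)/390 = 0.00513 mA.
I_C = β·I_B = 80×0.00513 = 0.41 mA.
V_CE = V_CC − I_C·R_C = 6.9 − 0.41×0.56 = 6.67 V > V_CE(sat), so the active-region assumption holds.

active; I_C ≈ 0.41 mA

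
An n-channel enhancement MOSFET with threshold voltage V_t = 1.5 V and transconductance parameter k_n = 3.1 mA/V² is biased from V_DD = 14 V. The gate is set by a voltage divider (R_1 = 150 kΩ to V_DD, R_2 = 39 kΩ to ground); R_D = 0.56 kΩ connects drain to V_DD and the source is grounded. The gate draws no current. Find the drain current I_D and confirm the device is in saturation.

V_G = V_DD·R_2/(R_1+R_2) = 14×39/189 = 2.89 V. With the source grounded, V_GS = V_G = 2.89 V.
Assume saturation: I_D = (k_n/2)(V_GS − V_t)² = (3.1/2)×(2.89 − 1.5)² = 1.55×1.39² = 2.99 mA.
V_DS = V_DD − I_D·R_D = 14 − 2.99×0.56 = 12.3 V.
Saturation requires V_DS ≥ V_GS − V_t = 1.39 V; 12.3 ≥ 1.39 ✓.

I_D ≈ 3 mA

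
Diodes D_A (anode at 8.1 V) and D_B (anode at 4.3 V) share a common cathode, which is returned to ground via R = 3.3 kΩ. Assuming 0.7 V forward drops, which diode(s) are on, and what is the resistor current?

Only D_A conducts; I_R ≈ 2.2 mA

Assume both conduct. Then node N would need to be at both 8.1−0.7 = 7.4 V and 4.3−0.7 = 3.6 V, which is impossible.
Assume only D_A conducts: V_N = 8.1 − 0.7 = 7.4 V, so I_R = 7.4/3.3 = 2.24 mA.
Check D_B: its anode-to-cathode voltage is 4.3 − 7.4 = -3.1 V < 0.7 V, so it is off. The assumption is consistent.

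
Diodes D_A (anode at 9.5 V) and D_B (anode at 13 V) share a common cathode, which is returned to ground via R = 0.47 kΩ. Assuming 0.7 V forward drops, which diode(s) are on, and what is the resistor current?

Assume both conduct. Then node N would need to be at both 9.5−0.7 = 8.8 V and 13−0.7 = 12.3 V, which is impossible.
Assume only D_B conducts: V_N = 13 − 0.7 = 12.3 V, so I_R = 12.3/0.47 = 26.2 mA.
Check D_A: its anode-to-cathode voltage is 9.5 − 12.3 = -2.8 V < 0.7 V, so it is off. The assumption is consistent.

Only D_B conducts; I_R ≈ 26 mA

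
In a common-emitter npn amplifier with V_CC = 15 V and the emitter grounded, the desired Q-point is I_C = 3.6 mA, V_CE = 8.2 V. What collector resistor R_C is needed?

R_C ≈ 1.9 kΩ

Collector loop: V_CC = I_C·R_C + V_CE.
R_C = (V_CC − V_CE)/I_C = (15 − 8.2)/3.6 = 1.89 kΩ.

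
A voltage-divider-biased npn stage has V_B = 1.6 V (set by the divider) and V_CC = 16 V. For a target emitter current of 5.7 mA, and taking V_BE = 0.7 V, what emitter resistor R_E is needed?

R_E ≈ 0.16 kΩ

V_E = V_B − V_BE = 1.6 − 0.7 = 0.9 V.
R_E = V_E / I_E = 0.9 / 5.7 = 0.158 kΩ.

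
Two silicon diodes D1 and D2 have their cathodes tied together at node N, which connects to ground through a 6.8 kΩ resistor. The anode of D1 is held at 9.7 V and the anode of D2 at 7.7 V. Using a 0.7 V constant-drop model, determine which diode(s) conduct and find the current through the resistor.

Only D1 conducts; I_R ≈ 1.3 mA

Assume both conduct. Then node N would need to be at both 9.7−0.7 = 9 V and 7.7−0.7 = 7 V, which is impossible.
Assume only D1 conducts: V_N = 9.7 − 0.7 = 9 V, so I_R = 9/6.8 = 1.32 mA.
Check D2: its anode-to-cathode voltage is 7.7 − 9 = -1.3 V < 0.7 V, so it is off. The assumption is consistent.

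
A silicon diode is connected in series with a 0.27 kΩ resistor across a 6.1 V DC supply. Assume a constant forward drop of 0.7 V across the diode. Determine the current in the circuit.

KVL around the loop: 6.1 = V_D + I·R = 0.7 + I × 0.27 kΩ.
So I = (6.1 − 0.7) / 0.27 kΩ = 5.4 / 0.27 = 20 mA.

I ≈ 20 mA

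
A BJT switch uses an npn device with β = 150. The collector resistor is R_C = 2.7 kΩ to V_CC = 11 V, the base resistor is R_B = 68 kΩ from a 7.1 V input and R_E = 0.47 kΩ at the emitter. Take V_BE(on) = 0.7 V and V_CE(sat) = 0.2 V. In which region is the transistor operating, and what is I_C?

Assume active: I_B = (7.1 − 0.7)/(68 + 151×0.47) = 0.0461 mA, I_C = β·I_B = 6.91 mA.
Then V_CE = 11 − 6.91×2.7 − 6.95×0.47 = -10.9 V < 0.2 V — the active assumption fails.
Re-solve with V_CE = 0.2 V. KCL at the emitter: V_E/R_E = (V_BB−0.7−V_E)/R_B + (V_CC−0.2−V_E)/R_C, giving V_E = 1.63 V.
I_C = (V_CC − 0.2 − V_E)/R_C = (10.8 − 1.63)/2.7 = 3.4 mA.
Check: I_B = (6.4 − 1.63)/68 = 0.0702 mA, and β·I_B = 10.5 mA > I_C, confirming saturation.

saturation; I_C ≈ 3.4 mA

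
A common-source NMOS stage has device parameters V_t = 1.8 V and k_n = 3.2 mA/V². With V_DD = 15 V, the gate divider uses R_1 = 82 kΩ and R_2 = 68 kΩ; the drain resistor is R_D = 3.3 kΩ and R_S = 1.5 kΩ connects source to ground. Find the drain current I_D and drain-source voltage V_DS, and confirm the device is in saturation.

I_D ≈ 2.5 mA, V_DS ≈ 3 V

V_G = V_DD·R_2/(R_1+R_2) = 15×68/150 = 6.8 V.
Assume saturation: I_D = (k_n/2)(V_GS − V_t)² with V_GS = V_G − I_D·R_S = 6.8 − 1.5·I_D.
Substituting gives 3.6·I_D² − 25·I_D + 40 = 0, with roots I_D = 2.5 or 4.44 mA.
The root I_D = 4.44 mA gives V_GS = 0.133 V ≤ V_t, so take I_D = 2.5 mA.
Then V_GS = 3.05 V and V_DS = V_DD − I_D(R_D+R_S) = 15 − 2.5×4.8 = 3 V.
Saturation requires V_DS ≥ V_GS − V_t = 1.25 V; 3 ≥ 1.25 ✓.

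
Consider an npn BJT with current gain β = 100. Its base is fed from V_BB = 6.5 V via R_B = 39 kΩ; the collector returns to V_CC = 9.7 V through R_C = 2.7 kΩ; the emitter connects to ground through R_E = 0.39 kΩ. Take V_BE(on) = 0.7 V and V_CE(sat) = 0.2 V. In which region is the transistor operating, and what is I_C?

Assume active: I_B = (6.5 − 0.7)/(39 + 101×0.39) = 0.074 mA, I_C = β·I_B = 7.4 mA.
Then V_CE = 9.7 − 7.4×2.7 − 7.47×0.39 = -13.2 V < 0.2 V — the active assumption fails.
Re-solve with V_CE = 0.2 V. KCL at the emitter: V_E/R_E = (V_BB−0.7−V_E)/R_B + (V_CC−0.2−V_E)/R_C, giving V_E = 1.24 V.
I_C = (V_CC − 0.2 − V_E)/R_C = (9.5 − 1.24)/2.7 = 3.06 mA.
Check: I_B = (5.8 − 1.24)/39 = 0.117 mA, and β·I_B = 11.7 mA > I_C, confirming saturation.

saturation; I_C ≈ 3.1 mA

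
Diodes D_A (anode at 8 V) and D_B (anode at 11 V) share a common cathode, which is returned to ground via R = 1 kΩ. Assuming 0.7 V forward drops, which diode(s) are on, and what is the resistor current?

Assume both conduct. Then node N would need to be at both 8−0.7 = 7.3 V and 11−0.7 = 10.3 V, which is impossible.
Assume only D_B conducts: V_N = 11 − 0.7 = 10.3 V, so I_R = 10.3/1 = 10.3 mA.
Check D_A: its anode-to-cathode voltage is 8 − 10.3 = -2.3 V < 0.7 V, so it is off. The assumption is consistent.

Only D_B conducts; I_R ≈ 10 mA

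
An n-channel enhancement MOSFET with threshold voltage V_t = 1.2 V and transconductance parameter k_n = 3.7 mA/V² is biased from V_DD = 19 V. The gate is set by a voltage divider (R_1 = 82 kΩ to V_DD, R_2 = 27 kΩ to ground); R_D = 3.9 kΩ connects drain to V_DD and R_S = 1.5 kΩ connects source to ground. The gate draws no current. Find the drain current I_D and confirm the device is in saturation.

V_G = V_DD·R_2/(R_1+R_2) = 19×27/109 = 4.71 V.
Assume saturation: I_D = (k_n/2)(V_GS − V_t)² with V_GS = V_G − I_D·R_S = 4.71 − 1.5·I_D.
Substituting gives 4.16·I_D² − 20.5·I_D + 22.7 = 0, with roots I_D = 1.7 or 3.22 mA.
The root I_D = 3.22 mA gives V_GS = -0.119 V ≤ V_t, so take I_D = 1.7 mA.
Then V_GS = 2.16 V and V_DS = V_DD − I_D(R_D+R_S) = 19 − 1.7×5.4 = 9.83 V.
Saturation requires V_DS ≥ V_GS − V_t = 0.958 V; 9.83 ≥ 0.958 ✓.

I_D ≈ 1.7 mA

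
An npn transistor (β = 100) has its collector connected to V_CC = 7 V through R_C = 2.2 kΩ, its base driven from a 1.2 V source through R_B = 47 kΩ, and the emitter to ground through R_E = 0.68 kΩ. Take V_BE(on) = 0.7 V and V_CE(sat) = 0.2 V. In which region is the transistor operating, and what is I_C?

active; I_C ≈ 0.43 mA

Assume active. Base-emitter loop: I_B = (V_BB − V_BE)/(R_B + (β+1)R_E) = (1.2 − 0.7)/(47 + 101×0.68) = 0.00432 mA.
I_C = β·I_B = 100×0.00432 = 0.432 mA.
V_CE = V_CC − I_C·R_C − I_E·R_E = 7 − 0.432×2.2 − 0.437×0.68 = 5.75 V > V_CE(sat), so the active-region assumption holds.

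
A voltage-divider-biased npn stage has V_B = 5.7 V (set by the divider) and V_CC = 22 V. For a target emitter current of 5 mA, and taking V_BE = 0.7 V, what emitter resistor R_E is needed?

R_E ≈ 1 kΩ

V_E = V_B − V_BE = 5.7 − 0.7 = 5 V.
R_E = V_E / I_E = 5 / 5 = 1 kΩ.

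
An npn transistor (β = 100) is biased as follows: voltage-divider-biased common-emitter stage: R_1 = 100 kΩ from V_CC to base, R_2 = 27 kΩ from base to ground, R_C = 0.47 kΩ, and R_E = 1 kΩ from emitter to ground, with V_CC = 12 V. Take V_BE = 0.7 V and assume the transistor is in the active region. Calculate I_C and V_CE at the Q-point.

Thevenize the base divider: V_Th = V_CC·R_2/(R_1+R_2) = 12×27/127 = 2.55 V, R_Th = R_1‖R_2 = 21.3 kΩ.
Base-emitter loop: V_Th = I_B·R_Th + V_BE + (β+1)I_B·R_E, so I_B = (2.55 − 0.7) / (21.3 + 101×1) = 0.0151 mA.
I_C = β·I_B = 100×0.0151 = 1.51 mA, and I_E = (β+1)I_B = 1.53 mA.
V_CE = V_CC − I_C·R_C − I_E·R_E = 12 − 1.51×0.47 − 1.53×1 = 9.76 V.
V_CE = 9.76 V > 0.2 V confirms active-region operation.

I_C ≈ 1.5 mA, V_CE ≈ 9.8 V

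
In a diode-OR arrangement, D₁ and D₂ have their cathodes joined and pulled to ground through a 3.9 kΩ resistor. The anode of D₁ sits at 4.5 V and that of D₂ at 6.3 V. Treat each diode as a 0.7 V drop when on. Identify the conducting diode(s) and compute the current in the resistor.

Assume both conduct. Then node N would need to be at both 4.5−0.7 = 3.8 V and 6.3−0.7 = 5.6 V, which is impossible.
Assume only D₂ conducts: V_N = 6.3 − 0.7 = 5.6 V, so I_R = 5.6/3.9 = 1.44 mA.
Check D₁: its anode-to-cathode voltage is 4.5 − 5.6 = -1.1 V < 0.7 V, so it is off. The assumption is consistent.

Only D₂ conducts; I_R ≈ 1.4 mA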